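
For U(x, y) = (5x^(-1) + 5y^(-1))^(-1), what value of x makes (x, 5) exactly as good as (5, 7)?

x = 7

U depends on (x, y) only through S = 5x^(-1) + 5y^(-1), so equal utility means equal S. At (5, 7): S = 12/7.
With y = 5: 5·5^(-1) = 1, so 5x^(-1) = 12/7 − 1 = 5/7, i.e. x^(-1) = 1/7.
Hence x = 1/(1/7) = 7.
Check: U(7, 5) = 0.5833.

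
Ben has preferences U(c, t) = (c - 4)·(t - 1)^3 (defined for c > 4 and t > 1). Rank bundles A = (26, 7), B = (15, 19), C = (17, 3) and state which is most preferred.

Evaluate utility at each bundle:
U(A) = 4752.
U(B) = 64152.
U(C) = 104.
Highest utility is B, so B ≻ A ≻ C.

Bundle B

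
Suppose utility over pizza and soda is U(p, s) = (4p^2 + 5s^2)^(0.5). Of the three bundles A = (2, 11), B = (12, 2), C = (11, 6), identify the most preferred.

Evaluate utility at each bundle:
U(A) = 24.920.
U(B) = 24.413.
U(C) = 25.768.
Highest utility is C, so C ≻ A ≻ B.

Bundle C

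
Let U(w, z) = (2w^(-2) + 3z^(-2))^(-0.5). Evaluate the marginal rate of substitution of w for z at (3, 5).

MRS = 250/81

For CES with ρ = -2, MRS = (2/3)·(z/w)^3.
At (3, 5): MRS = 250/81.
That is, one extra unit of w is worth 250/81 units of z at the margin.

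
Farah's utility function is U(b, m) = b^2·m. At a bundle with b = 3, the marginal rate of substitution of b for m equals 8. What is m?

MU_b = 2·b·m and MU_m = b^2.
MRS = MU_b/MU_m = (2/1)·m/b.
Substitute b = 3: MRS = m/1.5. Setting m/1.5 = 8 gives m = 8·1.5 = 12.

m = 12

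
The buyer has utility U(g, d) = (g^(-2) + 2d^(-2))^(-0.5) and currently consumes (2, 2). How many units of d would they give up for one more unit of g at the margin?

MRS = 0.5

For CES with ρ = -2, MRS = (1/2)·(d/g)^3.
At (2, 2): MRS = 0.5.
That is, one extra unit of g is worth 0.5 units of d at the margin.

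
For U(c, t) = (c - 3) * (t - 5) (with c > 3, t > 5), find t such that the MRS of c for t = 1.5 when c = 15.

t = 23

MU_c = (t−5), MU_t = (c−3).
MRS = (t−5)/(c−3).
Substitute c = 15: MRS = (t − 5)/12. Setting this equal to 1.5 gives t − 5 = 1.5·12 = 18, so t = 23.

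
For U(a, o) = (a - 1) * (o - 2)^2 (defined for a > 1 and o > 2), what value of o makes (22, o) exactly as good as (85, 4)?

U(85, 4) = 336.
Set U(22, o) = 336 and solve.
With a = 22: (22 − 1) = 21, so (o − 2)^2 = 336/21 = 16.
Taking the square root (with o > 2): o − 2 = 4, so o = 6.
Check: U(22, 6) = 336.

o = 6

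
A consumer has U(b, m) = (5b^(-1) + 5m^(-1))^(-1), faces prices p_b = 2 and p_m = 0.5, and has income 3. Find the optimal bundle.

b* = 1, m* = 2

For CES with ρ = -1, MRS = (m/b)^2.
Tangency: set MRS = p_b/p_m = 2/0.5 = 4.
So (m/b)^2 = 4; taking the square root, m/b = 2, i.e. m = 2·b.
Substitute into the budget 2·b + 0.5·m = 3: 3·b = 3, so b* = 1 and m* = 2·1 = 2.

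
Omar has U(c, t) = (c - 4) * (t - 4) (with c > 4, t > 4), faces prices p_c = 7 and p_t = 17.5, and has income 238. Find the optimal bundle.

c* = 14, t* = 8

MU_c = (t−4), MU_t = (c−4).
MRS = (t−4)/(c−4).
Tangency: set MRS = p_c/p_t = 7/17.5 = 0.4.
So (t − 4)/(c − 4) = 0.4, i.e. (t − 4) = 0.4·(c − 4).
Rewrite the budget in excess-of-subsistence terms: 7·(c − 4) + 17.5·(t − 4) = 238 − 7·4 − 17.5·4 = 140.
Substituting, 14·(c − 4) = 140, so c − 4 = 10 and c* = 14.
Then t − 4 = 0.4·10 = 4, so t* = 8.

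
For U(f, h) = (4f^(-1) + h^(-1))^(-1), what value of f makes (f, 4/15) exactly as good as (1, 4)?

U depends on (f, h) only through S = 4f^(-1) + h^(-1), so equal utility means equal S. At (1, 4): S = 4.25.
With h = 4/15: (4/15)^(-1) = 3.75, so 4f^(-1) = 4.25 − 3.75 = 0.5, i.e. f^(-1) = 0.125.
Hence f = 1/0.125 = 8.
Check: U(8, 4/15) = 0.2353.

f = 8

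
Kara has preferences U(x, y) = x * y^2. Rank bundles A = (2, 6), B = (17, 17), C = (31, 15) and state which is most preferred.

Bundle C

Evaluate utility at each bundle:
U(A) = 72.
U(B) = 4913.
U(C) = 6975.
Highest utility is C, so C ≻ B ≻ A.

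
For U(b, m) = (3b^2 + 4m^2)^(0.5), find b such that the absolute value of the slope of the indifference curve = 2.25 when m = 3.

For CES with ρ = 2, MRS = (3/4)·(m/b)^(-1).
Setting (3/4)·(3/b)^(-1) = 2.25 gives (3/b)^(-1) = 3, so 3/b = 1/3 and b = 9.

b = 9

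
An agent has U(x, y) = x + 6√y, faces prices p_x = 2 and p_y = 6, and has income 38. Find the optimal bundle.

x* = 16, y* = 1

MU_x = 1, MU_y = 6/(2√y).
MRS = 1 ÷ (6/(2√y)).
Tangency: set MRS = p_x/p_y = 2/6 = 1/3.
MRS depends only on y: (1/3)·√y = 1/3 ⇒ √y = (1/3)/(1/3) = 1 ⇒ y* = 1.
From the budget, 2·x = 38 − 6·1 = 32, so x* = 16.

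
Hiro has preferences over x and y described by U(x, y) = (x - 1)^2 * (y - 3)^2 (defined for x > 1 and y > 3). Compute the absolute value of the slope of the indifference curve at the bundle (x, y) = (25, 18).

MRS = 0.625

MU_x = 2·(x−1)·(y−3)^2, MU_y = 2·(x−1)^2·(y−3).
MRS = (y−3)/(x−1).
At (25, 18): MRS = 0.625.
The indifference curve has slope −0.625 at this bundle.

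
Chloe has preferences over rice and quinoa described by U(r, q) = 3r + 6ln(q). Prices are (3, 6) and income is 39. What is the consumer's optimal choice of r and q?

r* = 11, q* = 1

MU_r = 3, MU_q = 6/q.
MRS = 3 ÷ (6/q).
Tangency: set MRS = p_r/p_q = 3/6 = 0.5.
MRS depends only on q: 0.5·q = 0.5 ⇒ q* = 0.5/0.5 = 1.
From the budget, 3·r = 39 − 6·1 = 33, so r* = 11.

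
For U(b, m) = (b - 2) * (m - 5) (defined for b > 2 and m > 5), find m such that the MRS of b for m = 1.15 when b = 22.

MU_b = (m−5), MU_m = (b−2).
MRS = (m−5)/(b−2).
Substitute b = 22: MRS = (m − 5)/20. Setting this equal to 1.15 gives m − 5 = 1.15·20 = 23, so m = 28.

m = 28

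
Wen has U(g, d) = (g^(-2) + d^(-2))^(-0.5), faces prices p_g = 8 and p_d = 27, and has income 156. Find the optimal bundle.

For CES with ρ = -2, MRS = (d/g)^3.
Tangency: set MRS = p_g/p_d = 8/27.
So (d/g)^3 = 8/27; taking the cube root, d/g = 2/3, i.e. d = (2/3)·g.
Substitute into the budget 8·g + 27·d = 156: 26·g = 156, so g* = 6 and d* = (2/3)·6 = 4.

g* = 6, d* = 4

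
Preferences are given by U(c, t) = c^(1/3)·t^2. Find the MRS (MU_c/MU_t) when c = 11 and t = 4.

MU_c = 1/3·c^(-2/3)·t^2 and MU_t = 2·c^(1/3)·t.
MRS = MU_c/MU_t = (1/6)·t/c.
At (11, 4): MRS = 2/33.
The indifference curve has slope −2/33 at this bundle.

MRS = 2/33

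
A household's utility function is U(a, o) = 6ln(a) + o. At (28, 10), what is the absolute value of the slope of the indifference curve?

MRS = 3/14

MU_a = 6/a, MU_o = 1.
MRS = 6/a ÷ 1.
At (28, 10): MRS = 3/14.
So at (28, 10) the consumer would give up 3/14 units of o for one more unit of a.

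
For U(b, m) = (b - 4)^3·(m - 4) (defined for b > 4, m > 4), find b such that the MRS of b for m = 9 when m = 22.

b = 10

MU_b = 3·(b−4)^2·(m−4), MU_m = (b−4)^3.
MRS = (3/1)·(m−4)/(b−4).
Substitute m = 22: MRS = 54/(b − 4). Setting this equal to 9 gives b − 4 = 54/9 = 6, so b = 10.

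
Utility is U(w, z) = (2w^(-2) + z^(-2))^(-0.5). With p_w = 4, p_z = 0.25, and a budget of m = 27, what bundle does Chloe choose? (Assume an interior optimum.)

For CES with ρ = -2, MRS = (2/1)·(z/w)^3.
Tangency: set MRS = p_w/p_z = 4/0.25 = 16.
So (z/w)^3 = 8; taking the cube root, z/w = 2, i.e. z = 2·w.
Substitute into the budget 4·w + 0.25·z = 27: 4.5·w = 27, so w* = 6 and z* = 2·6 = 12.

w* = 6, z* = 12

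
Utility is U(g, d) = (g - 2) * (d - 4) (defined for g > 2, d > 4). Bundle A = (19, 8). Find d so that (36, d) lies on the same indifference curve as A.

U(19, 8) = 68.
Set U(36, d) = 68 and solve.
With g = 36: (36 − 2) = 34, so (d − 4) = 68/34 = 2.
So d = 4 + 2 = 6.
Check: U(36, 6) = 68.

d = 6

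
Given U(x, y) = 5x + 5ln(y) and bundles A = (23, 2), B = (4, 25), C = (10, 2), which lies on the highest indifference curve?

Bundle A

Evaluate utility at each bundle:
U(A) = 118.466.
U(B) = 36.094.
U(C) = 53.466.
Highest utility is A, so A ≻ C ≻ B.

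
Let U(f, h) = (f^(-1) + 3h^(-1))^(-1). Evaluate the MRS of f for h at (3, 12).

MRS = 16/3

For CES with ρ = -1, MRS = (1/3)·(h/f)^2.
At (3, 12): MRS = 16/3.
So at (3, 12) the consumer would give up 16/3 units of h for one more unit of f.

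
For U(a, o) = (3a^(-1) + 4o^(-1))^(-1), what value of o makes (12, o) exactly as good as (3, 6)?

o = 48/17

U depends on (a, o) only through S = 3a^(-1) + 4o^(-1), so equal utility means equal S. At (3, 6): S = 5/3.
With a = 12: 3·12^(-1) = 0.25, so 4o^(-1) = 5/3 − 0.25 = 17/12, i.e. o^(-1) = 17/48.
Hence o = 1/(17/48) = 48/17.
Check: U(12, 48/17) = 0.6.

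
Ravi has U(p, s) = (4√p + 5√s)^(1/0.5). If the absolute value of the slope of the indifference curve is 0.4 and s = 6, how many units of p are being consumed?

For CES with ρ = 0.5, MRS = (4/5)·√(s/p).
Setting (4/5)·√(6/p) = 0.4 gives √(6/p) = 0.5, so 6/p = 0.25 and p = 24.

p = 24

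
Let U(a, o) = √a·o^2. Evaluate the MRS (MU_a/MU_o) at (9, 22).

MU_a = 0.5·a^(-0.5)·o^2 and MU_o = 2·√a·o.
MRS = MU_a/MU_o = (0.25)·o/a.
At (9, 22): MRS = 11/18.
So at (9, 22) the consumer would give up 11/18 units of o for one more unit of a.

MRS = 11/18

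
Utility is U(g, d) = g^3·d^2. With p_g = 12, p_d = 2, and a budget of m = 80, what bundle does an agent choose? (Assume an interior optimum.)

g* = 4, d* = 16

MU_g = 3·g^2·d^2 and MU_d = 2·g^3·d.
MRS = MU_g/MU_d = (3/2)·d/g.
Tangency: set MRS = p_g/p_d = 12/2 = 6.
So (3/2)·d/g = 6, i.e. d = 4·g.
Substitute into the budget 12·g + 2·d = 80: 20·g = 80, so g* = 4.
Then d* = 4·4 = 16.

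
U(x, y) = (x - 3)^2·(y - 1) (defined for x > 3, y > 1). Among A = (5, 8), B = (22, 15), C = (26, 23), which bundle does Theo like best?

Evaluate utility at each bundle:
U(A) = 28.
U(B) = 5054.
U(C) = 11638.
Highest utility is C, so C ≻ B ≻ A.

Bundle C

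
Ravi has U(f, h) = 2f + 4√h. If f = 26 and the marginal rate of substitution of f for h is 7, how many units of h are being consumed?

MU_f = 2, MU_h = 4/(2√h).
MRS = 2 ÷ (4/(2√h)).
MRS depends only on h: √h = 7 ⇒ √h = 7 ⇒ h = 49.

h = 49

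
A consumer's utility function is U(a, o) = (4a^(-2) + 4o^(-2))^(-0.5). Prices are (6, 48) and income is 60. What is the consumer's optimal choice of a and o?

For CES with ρ = -2, MRS = (o/a)^3.
Tangency: set MRS = p_a/p_o = 6/48 = 0.125.
So (o/a)^3 = 0.125; taking the cube root, o/a = 0.5, i.e. o = 0.5·a.
Substitute into the budget 6·a + 48·o = 60: 30·a = 60, so a* = 2 and o* = 0.5·2 = 1.

a* = 2, o* = 1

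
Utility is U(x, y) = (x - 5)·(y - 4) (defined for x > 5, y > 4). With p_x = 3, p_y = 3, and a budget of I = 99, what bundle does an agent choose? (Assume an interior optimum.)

x* = 17, y* = 16

MU_x = (y−4), MU_y = (x−5).
MRS = (y−4)/(x−5).
Tangency: set MRS = p_x/p_y = 3/3 = 1.
So (y − 4)/(x − 5) = 1, i.e. (y − 4) = (x − 5).
Rewrite the budget in excess-of-subsistence terms: 3·(x − 5) + 3·(y − 4) = 99 − 3·5 − 3·4 = 72.
Substituting, 6·(x − 5) = 72, so x − 5 = 12 and x* = 17.
Then y − 4 = 12, so y* = 16.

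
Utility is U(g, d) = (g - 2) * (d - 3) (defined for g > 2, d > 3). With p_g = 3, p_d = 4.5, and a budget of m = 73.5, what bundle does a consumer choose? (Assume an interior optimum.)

g* = 11, d* = 9

MU_g = (d−3), MU_d = (g−2).
MRS = (d−3)/(g−2).
Tangency: set MRS = p_g/p_d = 3/4.5 = 2/3.
So (d − 3)/(g − 2) = 2/3, i.e. (d − 3) = (2/3)·(g − 2).
Rewrite the budget in excess-of-subsistence terms: 3·(g − 2) + 4.5·(d − 3) = 73.5 − 3·2 − 4.5·3 = 54.
Substituting, 6·(g − 2) = 54, so g − 2 = 9 and g* = 11.
Then d − 3 = (2/3)·9 = 6, so d* = 9.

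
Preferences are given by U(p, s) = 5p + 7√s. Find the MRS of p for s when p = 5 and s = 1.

MRS = 10/7

MU_p = 5, MU_s = 7/(2√s).
MRS = 5 ÷ (7/(2√s)).
At (5, 1): MRS = 10/7.
The indifference curve has slope −10/7 at this bundle.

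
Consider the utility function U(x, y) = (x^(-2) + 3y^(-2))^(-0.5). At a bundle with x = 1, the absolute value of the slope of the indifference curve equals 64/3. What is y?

y = 4

For CES with ρ = -2, MRS = (1/3)·(y/x)^3.
Setting (1/3)·(y/1)^3 = 64/3 gives (y/1)^3 = 64, so y/1 = 4 and y = 4.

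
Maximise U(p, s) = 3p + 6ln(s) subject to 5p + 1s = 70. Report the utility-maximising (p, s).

p* = 12, s* = 10

MU_p = 3, MU_s = 6/s.
MRS = 3 ÷ (6/s).
Tangency: set MRS = p_p/p_s = 5/1 = 5.
MRS depends only on s: 0.5·s = 5 ⇒ s* = 5/0.5 = 10.
From the budget, 5·p = 70 − 1·10 = 60, so p* = 12.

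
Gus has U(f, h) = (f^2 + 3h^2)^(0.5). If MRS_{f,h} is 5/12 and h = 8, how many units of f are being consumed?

For CES with ρ = 2, MRS = (1/3)·(h/f)^(-1).
Setting (1/3)·(8/f)^(-1) = 5/12 gives (8/f)^(-1) = 1.25, so 8/f = 0.8 and f = 10.

f = 10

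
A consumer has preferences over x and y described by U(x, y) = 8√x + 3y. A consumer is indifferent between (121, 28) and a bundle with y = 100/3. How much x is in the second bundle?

x = 81

U(121, 28) = 172.
Set U(x, 100/3) = 172 and solve.
With y = 100/3: 8√x = 172 − 3·100/3 = 72, so √x = 9 and x = 81.
Check: U(81, 100/3) = 172.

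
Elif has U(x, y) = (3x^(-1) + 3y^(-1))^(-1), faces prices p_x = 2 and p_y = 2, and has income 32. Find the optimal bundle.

For CES with ρ = -1, MRS = (y/x)^2.
Tangency: set MRS = p_x/p_y = 2/2 = 1.
So (y/x)^2 = 1; taking the square root, y/x = 1, i.e. y = x.
Substitute into the budget 2·x + 2·y = 32: 4·x = 32, so x* = 8 and y* = 8.

x* = 8, y* = 8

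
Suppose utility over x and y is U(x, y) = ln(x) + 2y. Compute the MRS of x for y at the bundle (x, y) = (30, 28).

MU_x = 1/x, MU_y = 2.
MRS = 1/x ÷ 2.
At (30, 28): MRS = 1/60.
That is, one extra unit of x is worth 1/60 units of y at the margin.

MRS = 1/60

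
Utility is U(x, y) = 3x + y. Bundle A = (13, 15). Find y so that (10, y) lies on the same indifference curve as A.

U(13, 15) = 54.
Set U(10, y) = 54 and solve.
3·10 + y = 54 ⇒ y = 24 ⇒ y = 24.
Check: U(10, 24) = 54.

y = 24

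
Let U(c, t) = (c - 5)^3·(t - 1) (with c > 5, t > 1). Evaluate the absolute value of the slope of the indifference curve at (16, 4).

MU_c = 3·(c−5)^2·(t−1), MU_t = (c−5)^3.
MRS = (3/1)·(t−1)/(c−5).
At (16, 4): MRS = 9/11.
The indifference curve has slope −9/11 at this bundle.

MRS = 9/11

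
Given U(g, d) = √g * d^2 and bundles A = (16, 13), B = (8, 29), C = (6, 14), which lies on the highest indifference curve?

Evaluate utility at each bundle:
U(A) = 676.000.
U(B) = 2378.707.
U(C) = 480.100.
Highest utility is B, so B ≻ A ≻ C.

Bundle B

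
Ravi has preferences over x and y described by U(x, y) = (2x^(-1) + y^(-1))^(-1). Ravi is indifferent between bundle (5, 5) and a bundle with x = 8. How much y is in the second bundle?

y = 20/7

U depends on (x, y) only through S = 2x^(-1) + y^(-1), so equal utility means equal S. At (5, 5): S = 0.6.
With x = 8: 2·8^(-1) = 0.25, so y^(-1) = 0.6 − 0.25 = 0.35.
Hence y = 1/0.35 = 20/7.
Check: U(8, 20/7) = 1.6667.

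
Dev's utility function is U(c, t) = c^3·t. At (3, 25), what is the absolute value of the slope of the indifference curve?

MRS = 25

MU_c = 3·c^2·t and MU_t = c^3.
MRS = MU_c/MU_t = (3/1)·t/c.
At (3, 25): MRS = 25.
The indifference curve has slope −25 at this bundle.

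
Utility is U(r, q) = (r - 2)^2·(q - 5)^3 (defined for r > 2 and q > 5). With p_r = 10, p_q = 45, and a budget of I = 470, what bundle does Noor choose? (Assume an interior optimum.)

r* = 11, q* = 8

MU_r = 2·(r−2)·(q−5)^3, MU_q = 3·(r−2)^2·(q−5)^2.
MRS = (2/3)·(q−5)/(r−2).
Tangency: set MRS = p_r/p_q = 10/45 = 2/9.
So (2/3)·(q − 5)/(r − 2) = 2/9, i.e. (q − 5) = (1/3)·(r − 2).
Rewrite the budget in excess-of-subsistence terms: 10·(r − 2) + 45·(q − 5) = 470 − 10·2 − 45·5 = 225.
Substituting, 25·(r − 2) = 225, so r − 2 = 9 and r* = 11.
Then q − 5 = (1/3)·9 = 3, so q* = 8.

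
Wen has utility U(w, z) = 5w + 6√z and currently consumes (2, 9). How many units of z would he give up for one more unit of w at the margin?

MU_w = 5, MU_z = 6/(2√z).
MRS = 5 ÷ (6/(2√z)).
At (2, 9): MRS = 5.
So at (2, 9) the consumer would give up 5 units of z for one more unit of w.

MRS = 5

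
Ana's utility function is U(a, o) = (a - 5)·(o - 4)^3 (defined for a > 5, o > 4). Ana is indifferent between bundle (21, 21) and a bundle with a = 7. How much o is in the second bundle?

o = 38

U(21, 21) = 78608.
Set U(7, o) = 78608 and solve.
With a = 7: (7 − 5) = 2, so (o − 4)^3 = 78608/2 = 39304.
Taking the cube root (with o > 4): o − 4 = 34, so o = 38.
Check: U(7, 38) = 78608.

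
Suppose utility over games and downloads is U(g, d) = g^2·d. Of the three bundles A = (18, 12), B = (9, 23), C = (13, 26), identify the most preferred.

Bundle C

Evaluate utility at each bundle:
U(A) = 3888.
U(B) = 1863.
U(C) = 4394.
Highest utility is C, so C ≻ A ≻ B.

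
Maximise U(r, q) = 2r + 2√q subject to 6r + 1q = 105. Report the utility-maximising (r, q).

MU_r = 2, MU_q = 2/(2√q).
MRS = 2 ÷ (2/(2√q)).
Tangency: set MRS = p_r/p_q = 6/1 = 6.
MRS depends only on q: 2·√q = 6 ⇒ √q = 6/2 = 3 ⇒ q* = 9.
From the budget, 6·r = 105 − 1·9 = 96, so r* = 16.

r* = 16, q* = 9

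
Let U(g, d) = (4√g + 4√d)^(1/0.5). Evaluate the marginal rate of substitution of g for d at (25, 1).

MRS = 0.2

For CES with ρ = 0.5, MRS = √(d/g).
At (25, 1): MRS = 0.2.
So at (25, 1) the consumer would give up 0.2 units of d for one more unit of g.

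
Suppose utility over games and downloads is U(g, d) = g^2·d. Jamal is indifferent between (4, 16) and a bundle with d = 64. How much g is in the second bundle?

g = 2

U(4, 16) = 256.
Set U(g, 64) = 256 and solve.
With d = 64: g^2 = 256/64 = 4; taking the square root, g = 2.
Check: U(2, 64) = 256.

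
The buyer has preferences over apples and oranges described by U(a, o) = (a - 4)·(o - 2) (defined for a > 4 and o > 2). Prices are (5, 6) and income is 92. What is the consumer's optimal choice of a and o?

a* = 10, o* = 7

MU_a = (o−2), MU_o = (a−4).
MRS = (o−2)/(a−4).
Tangency: set MRS = p_a/p_o = 5/6.
So (o − 2)/(a − 4) = 5/6, i.e. (o − 2) = (5/6)·(a − 4).
Rewrite the budget in excess-of-subsistence terms: 5·(a − 4) + 6·(o − 2) = 92 − 5·4 − 6·2 = 60.
Substituting, 10·(a − 4) = 60, so a − 4 = 6 and a* = 10.
Then o − 2 = (5/6)·6 = 5, so o* = 7.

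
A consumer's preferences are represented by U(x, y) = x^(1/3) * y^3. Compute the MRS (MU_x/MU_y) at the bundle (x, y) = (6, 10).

MRS = 5/27

MU_x = 1/3·x^(-2/3)·y^3 and MU_y = 3·x^(1/3)·y^2.
MRS = MU_x/MU_y = (1/9)·y/x.
At (6, 10): MRS = 5/27.
So at (6, 10) the consumer would give up 5/27 units of y for one more unit of x.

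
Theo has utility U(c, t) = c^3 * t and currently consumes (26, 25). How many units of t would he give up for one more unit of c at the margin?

MRS = 75/26

MU_c = 3·c^2·t and MU_t = c^3.
MRS = MU_c/MU_t = (3/1)·t/c.
At (26, 25): MRS = 75/26.
That is, one extra unit of c is worth 75/26 units of t at the margin.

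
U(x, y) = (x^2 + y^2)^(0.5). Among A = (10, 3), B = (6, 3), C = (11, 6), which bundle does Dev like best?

Bundle C

Evaluate utility at each bundle:
U(A) = 10.440.
U(B) = 6.708.
U(C) = 12.530.
Highest utility is C, so C ≻ A ≻ B.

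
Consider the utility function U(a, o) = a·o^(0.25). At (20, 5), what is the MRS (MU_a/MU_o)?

MRS = 1

MU_a = o^(0.25) and MU_o = 0.25·a·o^(-0.75).
MRS = MU_a/MU_o = (4)·o/a.
At (20, 5): MRS = 1.
That is, one extra unit of a is worth 1 units of o at the margin.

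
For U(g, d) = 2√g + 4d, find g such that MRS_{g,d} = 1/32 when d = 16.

g = 64

MU_g = 2/(2√g), MU_d = 4.
MRS = 2/(2√g) ÷ 4.
MRS depends only on g: 0.25/√g = 1/32 ⇒ √g = 0.25/(1/32) = 8 ⇒ g = 64.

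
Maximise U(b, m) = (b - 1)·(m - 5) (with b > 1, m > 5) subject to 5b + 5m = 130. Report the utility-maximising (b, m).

b* = 11, m* = 15

MU_b = (m−5), MU_m = (b−1).
MRS = (m−5)/(b−1).
Tangency: set MRS = p_b/p_m = 5/5 = 1.
So (m − 5)/(b − 1) = 1, i.e. (m − 5) = (b − 1).
Rewrite the budget in excess-of-subsistence terms: 5·(b − 1) + 5·(m − 5) = 130 − 5·1 − 5·5 = 100.
Substituting, 10·(b − 1) = 100, so b − 1 = 10 and b* = 11.
Then m − 5 = 10, so m* = 15.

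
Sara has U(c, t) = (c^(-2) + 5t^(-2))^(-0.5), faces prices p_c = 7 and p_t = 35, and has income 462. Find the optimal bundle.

For CES with ρ = -2, MRS = (1/5)·(t/c)^3.
Tangency: set MRS = p_c/p_t = 7/35 = 0.2.
So (t/c)^3 = 1; taking the cube root, t/c = 1, i.e. t = c.
Substitute into the budget 7·c + 35·t = 462: 42·c = 462, so c* = 11 and t* = 11.

c* = 11, t* = 11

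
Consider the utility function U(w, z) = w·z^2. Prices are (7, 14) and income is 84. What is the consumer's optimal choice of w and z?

w* = 4, z* = 4

MU_w = z^2 and MU_z = 2·w·z.
MRS = MU_w/MU_z = (1/2)·z/w.
Tangency: set MRS = p_w/p_z = 7/14 = 0.5.
So (1/2)·z/w = 0.5, i.e. z = w.
Substitute into the budget 7·w + 14·z = 84: 21·w = 84, so w* = 4.
Then z* = 4.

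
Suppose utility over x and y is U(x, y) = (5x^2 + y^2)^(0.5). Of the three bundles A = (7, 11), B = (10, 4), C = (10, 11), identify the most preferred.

Evaluate utility at each bundle:
U(A) = 19.131.
U(B) = 22.716.
U(C) = 24.920.
Highest utility is C, so C ≻ B ≻ A.

Bundle C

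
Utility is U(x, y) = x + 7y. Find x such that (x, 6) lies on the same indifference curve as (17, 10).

U(17, 10) = 87.
Set U(x, 6) = 87 and solve.
x + 7·6 = 87 ⇒ x = 45 ⇒ x = 45.
Check: U(45, 6) = 87.

x = 45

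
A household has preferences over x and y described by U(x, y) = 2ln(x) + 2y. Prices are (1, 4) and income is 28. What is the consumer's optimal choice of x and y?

MU_x = 2/x, MU_y = 2.
MRS = 2/x ÷ 2.
Tangency: set MRS = p_x/p_y = 1/4 = 0.25.
MRS depends only on x: 1/x = 0.25 ⇒ x* = 1/0.25 = 4.
From the budget, 4·y = 28 − 1·4 = 24, so y* = 6.

x* = 4, y* = 6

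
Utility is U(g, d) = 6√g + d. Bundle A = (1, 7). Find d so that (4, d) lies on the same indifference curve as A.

d = 1

U(1, 7) = 13.
Set U(4, d) = 13 and solve.
With g = 4: √4 = 2, so d = 13 − 6·2 = 1.
Check: U(4, 1) = 13.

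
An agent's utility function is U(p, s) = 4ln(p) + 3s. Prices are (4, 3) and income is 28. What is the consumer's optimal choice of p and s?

MU_p = 4/p, MU_s = 3.
MRS = 4/p ÷ 3.
Tangency: set MRS = p_p/p_s = 4/3.
MRS depends only on p: (4/3)/p = 4/3 ⇒ p* = (4/3)/(4/3) = 1.
From the budget, 3·s = 28 − 4·1 = 24, so s* = 8.

p* = 1, s* = 8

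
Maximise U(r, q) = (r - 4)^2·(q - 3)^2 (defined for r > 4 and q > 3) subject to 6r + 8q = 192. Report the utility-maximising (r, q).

r* = 16, q* = 12

MU_r = 2·(r−4)·(q−3)^2, MU_q = 2·(r−4)^2·(q−3).
MRS = (q−3)/(r−4).
Tangency: set MRS = p_r/p_q = 6/8 = 0.75.
So (q − 3)/(r − 4) = 0.75, i.e. (q − 3) = 0.75·(r − 4).
Rewrite the budget in excess-of-subsistence terms: 6·(r − 4) + 8·(q − 3) = 192 − 6·4 − 8·3 = 144.
Substituting, 12·(r − 4) = 144, so r − 4 = 12 and r* = 16.
Then q − 3 = 0.75·12 = 9, so q* = 12.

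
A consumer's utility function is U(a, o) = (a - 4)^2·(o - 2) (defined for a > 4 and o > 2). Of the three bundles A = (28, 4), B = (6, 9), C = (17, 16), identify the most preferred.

Bundle C

Evaluate utility at each bundle:
U(A) = 1152.
U(B) = 28.
U(C) = 2366.
Highest utility is C, so C ≻ A ≻ B.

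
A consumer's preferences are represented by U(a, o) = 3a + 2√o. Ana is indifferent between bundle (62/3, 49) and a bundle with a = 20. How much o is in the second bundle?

o = 64

U(62/3, 49) = 76.
Set U(20, o) = 76 and solve.
With a = 20: 2√o = 76 − 3·20 = 16, so √o = 8 and o = 64.
Check: U(20, 64) = 76.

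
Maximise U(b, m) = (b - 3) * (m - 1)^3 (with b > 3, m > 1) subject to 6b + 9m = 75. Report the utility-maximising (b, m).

MU_b = (m−1)^3, MU_m = 3·(b−3)·(m−1)^2.
MRS = (1/3)·(m−1)/(b−3).
Tangency: set MRS = p_b/p_m = 6/9 = 2/3.
So (1/3)·(m − 1)/(b − 3) = 2/3, i.e. (m − 1) = 2·(b − 3).
Rewrite the budget in excess-of-subsistence terms: 6·(b − 3) + 9·(m − 1) = 75 − 6·3 − 9·1 = 48.
Substituting, 24·(b − 3) = 48, so b − 3 = 2 and b* = 5.
Then m − 1 = 2·2 = 4, so m* = 5.

b* = 5, m* = 5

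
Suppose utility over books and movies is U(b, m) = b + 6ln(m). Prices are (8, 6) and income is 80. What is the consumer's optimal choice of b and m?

b* = 4, m* = 8

MU_b = 1, MU_m = 6/m.
MRS = 1 ÷ (6/m).
Tangency: set MRS = p_b/p_m = 8/6 = 4/3.
MRS depends only on m: (1/6)·m = 4/3 ⇒ m* = (4/3)/(1/6) = 8.
From the budget, 8·b = 80 − 6·8 = 32, so b* = 4.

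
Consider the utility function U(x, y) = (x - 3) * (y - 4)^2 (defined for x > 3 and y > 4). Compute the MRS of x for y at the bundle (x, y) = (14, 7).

MRS = 3/22

MU_x = (y−4)^2, MU_y = 2·(x−3)·(y−4).
MRS = (1/2)·(y−4)/(x−3).
At (14, 7): MRS = 3/22.
So at (14, 7) the consumer would give up 3/22 units of y for one more unit of x.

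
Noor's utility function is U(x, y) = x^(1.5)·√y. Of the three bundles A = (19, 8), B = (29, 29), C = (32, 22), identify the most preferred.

Bundle C

Evaluate utility at each bundle:
U(A) = 234.248.
U(B) = 841.000.
U(C) = 849.056.
Highest utility is C, so C ≻ B ≻ A.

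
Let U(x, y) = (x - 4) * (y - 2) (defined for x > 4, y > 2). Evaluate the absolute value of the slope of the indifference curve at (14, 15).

MRS = 1.3

MU_x = (y−2), MU_y = (x−4).
MRS = (y−2)/(x−4).
At (14, 15): MRS = 1.3.
So at (14, 15) the consumer would give up 1.3 units of y for one more unit of x.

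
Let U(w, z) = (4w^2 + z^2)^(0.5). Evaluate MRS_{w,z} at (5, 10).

MRS = 2

For CES with ρ = 2, MRS = (4/1)·(z/w)^(-1).
At (5, 10): MRS = 2.
That is, one extra unit of w is worth 2 units of z at the margin.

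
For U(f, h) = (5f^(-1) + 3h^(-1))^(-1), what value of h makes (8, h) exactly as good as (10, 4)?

h = 4.8

U depends on (f, h) only through S = 5f^(-1) + 3h^(-1), so equal utility means equal S. At (10, 4): S = 1.25.
With f = 8: 5·8^(-1) = 0.625, so 3h^(-1) = 1.25 − 0.625 = 0.625, i.e. h^(-1) = 5/24.
Hence h = 1/(5/24) = 4.8.
Check: U(8, 4.8) = 0.8.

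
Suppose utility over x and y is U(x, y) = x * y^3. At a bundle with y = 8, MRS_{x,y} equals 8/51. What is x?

MU_x = y^3 and MU_y = 3·x·y^2.
MRS = MU_x/MU_y = (1/3)·y/x.
Substitute y = 8: MRS = (8/3)/x. Setting (8/3)/x = 8/51 gives x = (8/3)/(8/51) = 17.

x = 17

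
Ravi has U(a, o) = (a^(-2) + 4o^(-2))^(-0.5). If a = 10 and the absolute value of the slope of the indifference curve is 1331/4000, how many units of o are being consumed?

o = 11

For CES with ρ = -2, MRS = (1/4)·(o/a)^3.
Setting (1/4)·(o/10)^3 = 1331/4000 gives (o/10)^3 = 1331/1000, so o/10 = 1.1 and o = 11.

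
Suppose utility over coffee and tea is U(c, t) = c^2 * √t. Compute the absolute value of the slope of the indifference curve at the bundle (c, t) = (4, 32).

MRS = 32

MU_c = 2·c·√t and MU_t = 0.5·c^2·t^(-0.5).
MRS = MU_c/MU_t = (4)·t/c.
At (4, 32): MRS = 32.
That is, one extra unit of c is worth 32 units of t at the margin.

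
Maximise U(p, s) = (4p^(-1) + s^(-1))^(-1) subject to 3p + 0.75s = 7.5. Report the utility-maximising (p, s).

p* = 2, s* = 2

For CES with ρ = -1, MRS = (4/1)·(s/p)^2.
Tangency: set MRS = p_p/p_s = 3/0.75 = 4.
So (s/p)^2 = 1; taking the square root, s/p = 1, i.e. s = p.
Substitute into the budget 3·p + 0.75·s = 7.5: 3.75·p = 7.5, so p* = 2 and s* = 2.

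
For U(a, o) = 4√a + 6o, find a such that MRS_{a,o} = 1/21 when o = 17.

a = 49

MU_a = 4/(2√a), MU_o = 6.
MRS = 4/(2√a) ÷ 6.
MRS depends only on a: (1/3)/√a = 1/21 ⇒ √a = (1/3)/(1/21) = 7 ⇒ a = 49.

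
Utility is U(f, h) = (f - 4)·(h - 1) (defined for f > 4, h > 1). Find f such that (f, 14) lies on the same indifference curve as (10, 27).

U(10, 27) = 156.
Set U(f, 14) = 156 and solve.
With h = 14: (14 − 1) = 13, so (f − 4) = 156/13 = 12.
So f = 4 + 12 = 16.
Check: U(16, 14) = 156.

f = 16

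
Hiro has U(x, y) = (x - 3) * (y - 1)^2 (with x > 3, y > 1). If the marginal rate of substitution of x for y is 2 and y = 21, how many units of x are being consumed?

x = 8

MU_x = (y−1)^2, MU_y = 2·(x−3)·(y−1).
MRS = (1/2)·(y−1)/(x−3).
Substitute y = 21: MRS = 10/(x − 3). Setting this equal to 2 gives x − 3 = 10/2 = 5, so x = 8.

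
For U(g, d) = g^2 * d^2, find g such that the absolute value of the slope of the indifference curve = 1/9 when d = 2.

MU_g = 2·g·d^2 and MU_d = 2·g^2·d.
MRS = MU_g/MU_d = d/g.
Substitute d = 2: MRS = 2/g. Setting 2/g = 1/9 gives g = 2/(1/9) = 18.

g = 18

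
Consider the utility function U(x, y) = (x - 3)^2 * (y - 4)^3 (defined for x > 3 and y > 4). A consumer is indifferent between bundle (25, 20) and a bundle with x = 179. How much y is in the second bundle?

y = 8

U(25, 20) = 1982464.
Set U(179, y) = 1982464 and solve.
With x = 179: (179 − 3)^2 = 30976, so (y − 4)^3 = 1982464/30976 = 64.
Taking the cube root (with y > 4): y − 4 = 4, so y = 8.
Check: U(179, 8) = 1982464.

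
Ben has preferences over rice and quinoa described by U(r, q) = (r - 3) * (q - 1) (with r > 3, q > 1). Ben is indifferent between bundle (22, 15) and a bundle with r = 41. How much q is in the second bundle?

U(22, 15) = 266.
Set U(41, q) = 266 and solve.
With r = 41: (41 − 3) = 38, so (q − 1) = 266/38 = 7.
So q = 1 + 7 = 8.
Check: U(41, 8) = 266.

q = 8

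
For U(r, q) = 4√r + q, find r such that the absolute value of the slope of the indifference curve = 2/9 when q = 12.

r = 81

MU_r = 4/(2√r), MU_q = 1.
MRS = 4/(2√r) ÷ 1.
MRS depends only on r: 2/√r = 2/9 ⇒ √r = 2/(2/9) = 9 ⇒ r = 81.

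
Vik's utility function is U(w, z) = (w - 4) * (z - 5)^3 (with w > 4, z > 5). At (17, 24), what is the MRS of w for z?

MRS = 19/39

MU_w = (z−5)^3, MU_z = 3·(w−4)·(z−5)^2.
MRS = (1/3)·(z−5)/(w−4).
At (17, 24): MRS = 19/39.
The indifference curve has slope −19/39 at this bundle.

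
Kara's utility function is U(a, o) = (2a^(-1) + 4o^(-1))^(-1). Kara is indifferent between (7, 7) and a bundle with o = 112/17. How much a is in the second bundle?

U depends on (a, o) only through S = 2a^(-1) + 4o^(-1), so equal utility means equal S. At (7, 7): S = 6/7.
With o = 112/17: 4·(112/17)^(-1) = 17/28, so 2a^(-1) = 6/7 − 17/28 = 0.25, i.e. a^(-1) = 0.125.
Hence a = 1/0.125 = 8.
Check: U(8, 112/17) = 1.1667.

a = 8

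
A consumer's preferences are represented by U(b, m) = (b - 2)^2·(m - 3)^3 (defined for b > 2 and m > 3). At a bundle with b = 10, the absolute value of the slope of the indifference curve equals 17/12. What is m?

MU_b = 2·(b−2)·(m−3)^3, MU_m = 3·(b−2)^2·(m−3)^2.
MRS = (2/3)·(m−3)/(b−2).
Substitute b = 10: MRS = (m − 3)/12. Setting this equal to 17/12 gives m − 3 = (17/12)·12 = 17, so m = 20.

m = 20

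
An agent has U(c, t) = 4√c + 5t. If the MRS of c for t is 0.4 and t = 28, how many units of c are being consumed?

MU_c = 4/(2√c), MU_t = 5.
MRS = 4/(2√c) ÷ 5.
MRS depends only on c: 0.4/√c = 0.4 ⇒ √c = 0.4/0.4 = 1 ⇒ c = 1.

c = 1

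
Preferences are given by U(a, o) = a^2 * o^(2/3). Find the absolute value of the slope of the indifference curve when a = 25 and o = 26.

MRS = 78/25

MU_a = 2·a·o^(2/3) and MU_o = 2/3·a^2·o^(-1/3).
MRS = MU_a/MU_o = (3)·o/a.
At (25, 26): MRS = 78/25.
That is, one extra unit of a is worth 78/25 units of o at the margin.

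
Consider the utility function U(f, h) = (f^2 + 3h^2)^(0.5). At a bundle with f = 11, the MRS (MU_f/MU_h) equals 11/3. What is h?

h = 1

For CES with ρ = 2, MRS = (1/3)·(h/f)^(-1).
Setting (1/3)·(h/11)^(-1) = 11/3 gives (h/11)^(-1) = 11, so h/11 = 1/11 and h = 1.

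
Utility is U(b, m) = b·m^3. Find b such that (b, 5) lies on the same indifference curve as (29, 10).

b = 232

U(29, 10) = 29000.
Set U(b, 5) = 29000 and solve.
With m = 5: 5^3 = 125, so b = 29000/125 = 232.
Check: U(232, 5) = 29000.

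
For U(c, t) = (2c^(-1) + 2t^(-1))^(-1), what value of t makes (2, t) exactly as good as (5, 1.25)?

t = 2

U depends on (c, t) only through S = 2c^(-1) + 2t^(-1), so equal utility means equal S. At (5, 1.25): S = 2.
With c = 2: 2·2^(-1) = 1, so 2t^(-1) = 2 − 1 = 1, i.e. t^(-1) = 0.5.
Hence t = 1/0.5 = 2.
Check: U(2, 2) = 0.5.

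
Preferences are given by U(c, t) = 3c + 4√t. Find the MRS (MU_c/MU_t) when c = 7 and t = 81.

MRS = 13.5

MU_c = 3, MU_t = 4/(2√t).
MRS = 3 ÷ (4/(2√t)).
At (7, 81): MRS = 13.5.
So at (7, 81) the consumer would give up 13.5 units of t for one more unit of c.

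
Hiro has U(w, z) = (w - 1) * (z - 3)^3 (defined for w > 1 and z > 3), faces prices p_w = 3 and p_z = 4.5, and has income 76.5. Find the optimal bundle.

MU_w = (z−3)^3, MU_z = 3·(w−1)·(z−3)^2.
MRS = (1/3)·(z−3)/(w−1).
Tangency: set MRS = p_w/p_z = 3/4.5 = 2/3.
So (1/3)·(z − 3)/(w − 1) = 2/3, i.e. (z − 3) = 2·(w − 1).
Rewrite the budget in excess-of-subsistence terms: 3·(w − 1) + 4.5·(z − 3) = 76.5 − 3·1 − 4.5·3 = 60.
Substituting, 12·(w − 1) = 60, so w − 1 = 5 and w* = 6.
Then z − 3 = 2·5 = 10, so z* = 13.

w* = 6, z* = 13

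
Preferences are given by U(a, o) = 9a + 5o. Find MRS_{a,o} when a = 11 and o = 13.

MU_a = 9, MU_o = 5, so MRS = 9/5 = 1.8 at every bundle.
At (11, 13): MRS = 1.8.
So at (11, 13) the consumer would give up 1.8 units of o for one more unit of a.

MRS = 1.8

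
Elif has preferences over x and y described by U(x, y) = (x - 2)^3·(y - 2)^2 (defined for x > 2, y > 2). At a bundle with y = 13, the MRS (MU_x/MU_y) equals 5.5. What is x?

MU_x = 3·(x−2)^2·(y−2)^2, MU_y = 2·(x−2)^3·(y−2).
MRS = (3/2)·(y−2)/(x−2).
Substitute y = 13: MRS = 16.5/(x − 2). Setting this equal to 5.5 gives x − 2 = 16.5/5.5 = 3, so x = 5.

x = 5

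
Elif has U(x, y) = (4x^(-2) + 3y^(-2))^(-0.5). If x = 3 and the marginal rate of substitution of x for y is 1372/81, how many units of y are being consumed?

y = 7

For CES with ρ = -2, MRS = (4/3)·(y/x)^3.
Setting (4/3)·(y/3)^3 = 1372/81 gives (y/3)^3 = 343/27, so y/3 = 7/3 and y = 7.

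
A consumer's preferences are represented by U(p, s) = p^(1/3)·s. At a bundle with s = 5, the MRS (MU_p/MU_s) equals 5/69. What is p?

MU_p = 1/3·p^(-2/3)·s and MU_s = p^(1/3).
MRS = MU_p/MU_s = (1/3)·s/p.
Substitute s = 5: MRS = (5/3)/p. Setting (5/3)/p = 5/69 gives p = (5/3)/(5/69) = 23.

p = 23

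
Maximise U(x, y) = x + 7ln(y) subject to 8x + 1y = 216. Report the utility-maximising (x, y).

x* = 20, y* = 56

MU_x = 1, MU_y = 7/y.
MRS = 1 ÷ (7/y).
Tangency: set MRS = p_x/p_y = 8/1 = 8.
MRS depends only on y: (1/7)·y = 8 ⇒ y* = 8/(1/7) = 56.
From the budget, 8·x = 216 − 1·56 = 160, so x* = 20.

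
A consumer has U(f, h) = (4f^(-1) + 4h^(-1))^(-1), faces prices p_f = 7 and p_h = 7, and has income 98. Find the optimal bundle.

f* = 7, h* = 7

For CES with ρ = -1, MRS = (h/f)^2.
Tangency: set MRS = p_f/p_h = 7/7 = 1.
So (h/f)^2 = 1; taking the square root, h/f = 1, i.e. h = f.
Substitute into the budget 7·f + 7·h = 98: 14·f = 98, so f* = 7 and h* = 7.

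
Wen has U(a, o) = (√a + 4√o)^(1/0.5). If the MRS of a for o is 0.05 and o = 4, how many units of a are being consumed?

a = 100

For CES with ρ = 0.5, MRS = (1/4)·√(o/a).
Setting (1/4)·√(4/a) = 0.05 gives √(4/a) = 0.2, so 4/a = 1/25 and a = 100.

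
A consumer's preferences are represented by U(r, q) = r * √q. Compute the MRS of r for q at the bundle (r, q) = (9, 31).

MRS = 62/9

MU_r = √q and MU_q = 0.5·r·q^(-0.5).
MRS = MU_r/MU_q = (2)·q/r.
At (9, 31): MRS = 62/9.
That is, one extra unit of r is worth 62/9 units of q at the margin.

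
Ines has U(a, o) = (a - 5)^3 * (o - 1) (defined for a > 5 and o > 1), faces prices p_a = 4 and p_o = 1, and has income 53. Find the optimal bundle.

a* = 11, o* = 9

MU_a = 3·(a−5)^2·(o−1), MU_o = (a−5)^3.
MRS = (3/1)·(o−1)/(a−5).
Tangency: set MRS = p_a/p_o = 4/1 = 4.
So (3/1)·(o − 1)/(a − 5) = 4, i.e. (o − 1) = (4/3)·(a − 5).
Rewrite the budget in excess-of-subsistence terms: 4·(a − 5) + 1·(o − 1) = 53 − 4·5 − 1·1 = 32.
Substituting, (16/3)·(a − 5) = 32, so a − 5 = 6 and a* = 11.
Then o − 1 = (4/3)·6 = 8, so o* = 9.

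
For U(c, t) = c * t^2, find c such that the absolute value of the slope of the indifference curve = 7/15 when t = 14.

c = 15

MU_c = t^2 and MU_t = 2·c·t.
MRS = MU_c/MU_t = (1/2)·t/c.
Substitute t = 14: MRS = 7/c. Setting 7/c = 7/15 gives c = 7/(7/15) = 15.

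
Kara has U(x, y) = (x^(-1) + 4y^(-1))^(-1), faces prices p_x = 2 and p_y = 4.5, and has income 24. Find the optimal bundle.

For CES with ρ = -1, MRS = (1/4)·(y/x)^2.
Tangency: set MRS = p_x/p_y = 2/4.5 = 4/9.
So (y/x)^2 = 16/9; taking the square root, y/x = 4/3, i.e. y = (4/3)·x.
Substitute into the budget 2·x + 4.5·y = 24: 8·x = 24, so x* = 3 and y* = (4/3)·3 = 4.

x* = 3, y* = 4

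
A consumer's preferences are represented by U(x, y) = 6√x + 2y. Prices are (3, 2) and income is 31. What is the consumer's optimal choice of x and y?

MU_x = 6/(2√x), MU_y = 2.
MRS = 6/(2√x) ÷ 2.
Tangency: set MRS = p_x/p_y = 3/2 = 1.5.
MRS depends only on x: 1.5/√x = 1.5 ⇒ √x = 1.5/1.5 = 1 ⇒ x* = 1.
From the budget, 2·y = 31 − 3·1 = 28, so y* = 14.

x* = 1, y* = 14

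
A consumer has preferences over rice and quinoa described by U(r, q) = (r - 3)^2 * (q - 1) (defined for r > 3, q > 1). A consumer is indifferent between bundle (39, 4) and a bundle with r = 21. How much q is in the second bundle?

q = 13

U(39, 4) = 3888.
Set U(21, q) = 3888 and solve.
With r = 21: (21 − 3)^2 = 324, so (q − 1) = 3888/324 = 12.
So q = 1 + 12 = 13.
Check: U(21, 13) = 3888.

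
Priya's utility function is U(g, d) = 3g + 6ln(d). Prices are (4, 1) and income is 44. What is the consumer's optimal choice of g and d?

g* = 9, d* = 8

MU_g = 3, MU_d = 6/d.
MRS = 3 ÷ (6/d).
Tangency: set MRS = p_g/p_d = 4/1 = 4.
MRS depends only on d: 0.5·d = 4 ⇒ d* = 4/0.5 = 8.
From the budget, 4·g = 44 − 1·8 = 36, so g* = 9.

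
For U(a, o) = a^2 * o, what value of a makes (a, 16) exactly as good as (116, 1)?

U(116, 1) = 13456.
Set U(a, 16) = 13456 and solve.
With o = 16: a^2 = 13456/16 = 841; taking the square root, a = 29.
Check: U(29, 16) = 13456.

a = 29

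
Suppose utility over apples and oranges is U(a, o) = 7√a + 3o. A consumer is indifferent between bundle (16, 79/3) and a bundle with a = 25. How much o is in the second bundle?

U(16, 79/3) = 107.
Set U(25, o) = 107 and solve.
With a = 25: √25 = 5, so 3o = 107 − 7·5 = 72 and o = 24.
Check: U(25, 24) = 107.

o = 24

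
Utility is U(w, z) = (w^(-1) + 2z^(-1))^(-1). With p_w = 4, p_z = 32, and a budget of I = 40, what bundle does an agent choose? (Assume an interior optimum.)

w* = 2, z* = 1

For CES with ρ = -1, MRS = (1/2)·(z/w)^2.
Tangency: set MRS = p_w/p_z = 4/32 = 0.125.
So (z/w)^2 = 0.25; taking the square root, z/w = 0.5, i.e. z = 0.5·w.
Substitute into the budget 4·w + 32·z = 40: 20·w = 40, so w* = 2 and z* = 0.5·2 = 1.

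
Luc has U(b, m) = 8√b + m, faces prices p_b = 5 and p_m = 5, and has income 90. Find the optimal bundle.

b* = 16, m* = 2

MU_b = 8/(2√b), MU_m = 1.
MRS = 8/(2√b) ÷ 1.
Tangency: set MRS = p_b/p_m = 5/5 = 1.
MRS depends only on b: 4/√b = 1 ⇒ √b = 4/1 = 4 ⇒ b* = 16.
From the budget, 5·m = 90 − 5·16 = 10, so m* = 2.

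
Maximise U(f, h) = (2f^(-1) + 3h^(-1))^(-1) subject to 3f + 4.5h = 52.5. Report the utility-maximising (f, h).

For CES with ρ = -1, MRS = (2/3)·(h/f)^2.
Tangency: set MRS = p_f/p_h = 3/4.5 = 2/3.
So (h/f)^2 = 1; taking the square root, h/f = 1, i.e. h = f.
Substitute into the budget 3·f + 4.5·h = 52.5: 7.5·f = 52.5, so f* = 7 and h* = 7.

f* = 7, h* = 7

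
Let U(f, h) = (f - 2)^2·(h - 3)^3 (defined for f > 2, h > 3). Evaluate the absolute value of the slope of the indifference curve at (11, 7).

MRS = 8/27

MU_f = 2·(f−2)·(h−3)^3, MU_h = 3·(f−2)^2·(h−3)^2.
MRS = (2/3)·(h−3)/(f−2).
At (11, 7): MRS = 8/27.
So at (11, 7) the consumer would give up 8/27 units of h for one more unit of f.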